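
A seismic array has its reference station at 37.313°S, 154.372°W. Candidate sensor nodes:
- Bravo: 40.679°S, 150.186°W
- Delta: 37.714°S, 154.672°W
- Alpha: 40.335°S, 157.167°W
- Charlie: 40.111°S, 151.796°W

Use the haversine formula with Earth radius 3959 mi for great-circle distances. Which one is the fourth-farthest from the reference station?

Distance to each, sorted:
Bravo: 323.4 mi
Alpha: 257.3 mi
Charlie: 238.0 mi
Delta: 32.2 mi
The fourth-farthest is Delta at 32.2 mi.

Delta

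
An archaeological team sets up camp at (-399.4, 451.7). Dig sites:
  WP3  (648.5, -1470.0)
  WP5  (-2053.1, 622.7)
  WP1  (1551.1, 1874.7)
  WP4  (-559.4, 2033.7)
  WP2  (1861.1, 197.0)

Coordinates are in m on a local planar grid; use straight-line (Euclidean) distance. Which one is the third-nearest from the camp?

Distance to each, sorted:
WP4: 1590.1 m
WP5: 1662.5 m
WP3: 2188.8 m
WP2: 2274.8 m
WP1: 2414.4 m
The third-nearest is WP3 at 2188.8 m.

WP3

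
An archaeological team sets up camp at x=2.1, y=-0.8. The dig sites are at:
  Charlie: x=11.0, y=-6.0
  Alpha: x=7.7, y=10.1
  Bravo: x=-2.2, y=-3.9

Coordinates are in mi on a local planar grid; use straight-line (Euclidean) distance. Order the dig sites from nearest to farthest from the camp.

Distance from the camp at x=2.1, y=-0.8 to each:
Bravo x=-2.2, y=-3.9: 5.3 mi
Charlie x=11.0, y=-6.0: 10.3 mi
Alpha x=7.7, y=10.1: 12.3 mi

Bravo, Charlie, Alpha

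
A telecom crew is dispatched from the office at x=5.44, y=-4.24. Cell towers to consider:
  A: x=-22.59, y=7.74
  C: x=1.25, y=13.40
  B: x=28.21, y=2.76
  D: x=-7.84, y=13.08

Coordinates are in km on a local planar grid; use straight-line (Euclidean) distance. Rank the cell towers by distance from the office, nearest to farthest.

Distances from the office:
C x=1.25, y=13.40: 18.1 km
D x=-7.84, y=13.08: 21.8 km
B x=28.21, y=2.76: 23.8 km
A x=-22.59, y=7.74: 30.5 km

C, D, B, A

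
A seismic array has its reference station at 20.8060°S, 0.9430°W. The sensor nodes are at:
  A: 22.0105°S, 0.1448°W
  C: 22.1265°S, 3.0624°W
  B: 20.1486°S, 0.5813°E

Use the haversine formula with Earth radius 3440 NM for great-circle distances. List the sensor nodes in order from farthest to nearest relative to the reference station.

C, B, A

Distances from the reference station:
C 22.1265°S, 3.0624°W: 142.5 NM
B 20.1486°S, 0.5813°E: 94.4 NM
A 22.0105°S, 0.1448°W: 85.0 NM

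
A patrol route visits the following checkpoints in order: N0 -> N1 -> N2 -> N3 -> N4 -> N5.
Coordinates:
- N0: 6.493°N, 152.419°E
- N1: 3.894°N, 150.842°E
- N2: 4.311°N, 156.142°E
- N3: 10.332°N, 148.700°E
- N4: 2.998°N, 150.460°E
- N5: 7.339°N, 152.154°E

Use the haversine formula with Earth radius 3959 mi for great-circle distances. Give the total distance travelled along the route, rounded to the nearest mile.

Leg distances:
N0→N1: 209.8 mi  (cumulative 209.8 mi)
N1→N2: 366.4 mi  (cumulative 576.2 mi)
N2→N3: 658.0 mi  (cumulative 1234.2 mi)
N3→N4: 520.9 mi  (cumulative 1755.2 mi)
N4→N5: 321.8 mi  (cumulative 2077.0 mi)
Total route length ≈ 2077 mi.

2077 mi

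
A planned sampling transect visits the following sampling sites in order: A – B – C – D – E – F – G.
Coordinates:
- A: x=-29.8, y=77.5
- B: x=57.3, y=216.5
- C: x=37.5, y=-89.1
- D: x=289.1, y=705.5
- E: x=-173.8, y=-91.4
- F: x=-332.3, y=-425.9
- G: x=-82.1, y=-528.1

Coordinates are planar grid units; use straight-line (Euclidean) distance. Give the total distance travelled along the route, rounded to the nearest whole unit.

Leg distances:
A→B: 164.0  (cumulative 164.0)
B→C: 306.2  (cumulative 470.3)
C→D: 833.5  (cumulative 1303.8)
D→E: 921.6  (cumulative 2225.3)
E→F: 370.2  (cumulative 2595.5)
F→G: 270.3  (cumulative 2865.8)
Total route length ≈ 2866.

2866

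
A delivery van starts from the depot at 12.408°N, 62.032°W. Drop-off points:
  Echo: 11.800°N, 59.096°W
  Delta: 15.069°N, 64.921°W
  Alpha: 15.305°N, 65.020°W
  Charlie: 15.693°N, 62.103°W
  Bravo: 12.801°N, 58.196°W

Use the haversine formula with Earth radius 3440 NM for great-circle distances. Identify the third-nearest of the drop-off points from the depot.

Distance to each, sorted:
Echo: 176.2 NM
Charlie: 197.3 NM
Bravo: 226.0 NM
Delta: 232.2 NM
Alpha: 246.1 NM
The third-nearest is Bravo at 226.0 NM.

Bravo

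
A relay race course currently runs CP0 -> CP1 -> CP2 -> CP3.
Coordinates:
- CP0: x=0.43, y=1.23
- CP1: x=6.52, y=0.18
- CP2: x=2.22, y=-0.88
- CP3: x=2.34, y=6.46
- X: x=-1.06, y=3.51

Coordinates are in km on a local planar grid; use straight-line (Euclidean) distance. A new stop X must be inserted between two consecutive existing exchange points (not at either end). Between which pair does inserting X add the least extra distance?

Added distance for inserting X between each consecutive pair:
CP0–CP1: 4.8 km
CP1–CP2: 9.3 km
CP2–CP3: 2.6 km
Smallest added distance is 2.6 km, inserting between CP2 and CP3.

between CP2 and CP3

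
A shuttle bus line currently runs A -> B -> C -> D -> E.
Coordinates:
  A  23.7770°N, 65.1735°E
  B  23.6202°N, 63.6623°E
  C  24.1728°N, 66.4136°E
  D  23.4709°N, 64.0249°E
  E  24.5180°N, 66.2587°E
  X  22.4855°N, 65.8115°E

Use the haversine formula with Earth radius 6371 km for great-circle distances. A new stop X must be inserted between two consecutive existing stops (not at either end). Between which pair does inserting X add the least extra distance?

Added distance for inserting X between each consecutive pair:
A–B: 256.4 km
B–C: 164.6 km
C–D: 155.4 km
D–E: 188.7 km
Smallest added distance is 155.4 km, inserting between C and D.

between C and D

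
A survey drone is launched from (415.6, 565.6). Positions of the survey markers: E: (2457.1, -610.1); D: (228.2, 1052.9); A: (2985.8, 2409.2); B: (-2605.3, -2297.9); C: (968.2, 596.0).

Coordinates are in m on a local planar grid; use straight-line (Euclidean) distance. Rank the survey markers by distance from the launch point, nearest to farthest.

D, C, E, A, B

Computing each straight-line distance from (415.6, 565.6):
D (228.2, 1052.9): 522.1 m
C (968.2, 596.0): 553.4 m
E (2457.1, -610.1): 2355.8 m
A (2985.8, 2409.2): 3163.0 m
B (-2605.3, -2297.9): 4162.4 m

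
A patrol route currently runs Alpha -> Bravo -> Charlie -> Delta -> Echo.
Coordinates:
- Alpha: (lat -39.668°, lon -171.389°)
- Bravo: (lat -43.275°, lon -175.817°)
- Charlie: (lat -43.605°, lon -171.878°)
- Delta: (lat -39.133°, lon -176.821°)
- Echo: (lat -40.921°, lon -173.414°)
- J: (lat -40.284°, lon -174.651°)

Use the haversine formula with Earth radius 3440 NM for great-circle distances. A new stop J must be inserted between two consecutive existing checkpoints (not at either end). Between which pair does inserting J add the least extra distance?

between Delta and Echo

Added distance for inserting J between each consecutive pair:
Alpha–Bravo: 47.4 NM
Bravo–Charlie: 248.8 NM
Charlie–Delta: 7.7 NM
Delta–Echo: 0.0 NM
Smallest added distance is 0.0 NM, inserting between Delta and Echo.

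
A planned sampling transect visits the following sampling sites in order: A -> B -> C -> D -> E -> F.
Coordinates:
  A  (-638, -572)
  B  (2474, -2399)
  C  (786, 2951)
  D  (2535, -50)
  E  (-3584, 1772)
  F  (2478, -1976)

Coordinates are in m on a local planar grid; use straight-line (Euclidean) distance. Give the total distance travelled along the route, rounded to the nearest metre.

Leg distances:
A→B: 3608.7 m  (cumulative 3608.7 m)
B→C: 5610.0 m  (cumulative 9218.6 m)
C→D: 3473.5 m  (cumulative 12692.1 m)
D→E: 6384.5 m  (cumulative 19076.6 m)
E→F: 7127.1 m  (cumulative 26203.7 m)
Total route length ≈ 26204 m.

26204 m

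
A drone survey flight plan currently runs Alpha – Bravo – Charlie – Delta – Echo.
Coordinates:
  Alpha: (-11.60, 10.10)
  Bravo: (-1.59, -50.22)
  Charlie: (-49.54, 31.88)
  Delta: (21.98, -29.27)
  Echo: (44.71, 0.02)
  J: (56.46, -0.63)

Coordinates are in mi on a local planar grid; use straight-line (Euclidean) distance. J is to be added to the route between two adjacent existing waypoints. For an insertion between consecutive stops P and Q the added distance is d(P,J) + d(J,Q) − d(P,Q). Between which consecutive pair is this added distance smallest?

Added distance for inserting J between each consecutive pair:
Alpha–Bravo: 84.1 mi
Bravo–Charlie: 92.1 mi
Charlie–Delta: 61.6 mi
Delta–Echo: 19.5 mi
Smallest added distance is 19.5 mi, inserting between Delta and Echo.

between Delta and Echo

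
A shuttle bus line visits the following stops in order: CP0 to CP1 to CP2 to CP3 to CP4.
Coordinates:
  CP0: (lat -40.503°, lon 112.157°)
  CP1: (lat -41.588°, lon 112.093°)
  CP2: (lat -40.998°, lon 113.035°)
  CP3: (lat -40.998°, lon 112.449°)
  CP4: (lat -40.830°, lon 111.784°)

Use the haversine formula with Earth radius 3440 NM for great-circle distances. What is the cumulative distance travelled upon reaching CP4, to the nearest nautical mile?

179 NM

Leg distances:
CP0→CP1: 65.2 NM  (cumulative 65.2 NM)
CP1→CP2: 55.3 NM  (cumulative 120.5 NM)
CP2→CP3: 26.6 NM  (cumulative 147.1 NM)
CP3→CP4: 31.8 NM  (cumulative 178.9 NM)
Cumulative distance at CP4 ≈ 179 NM.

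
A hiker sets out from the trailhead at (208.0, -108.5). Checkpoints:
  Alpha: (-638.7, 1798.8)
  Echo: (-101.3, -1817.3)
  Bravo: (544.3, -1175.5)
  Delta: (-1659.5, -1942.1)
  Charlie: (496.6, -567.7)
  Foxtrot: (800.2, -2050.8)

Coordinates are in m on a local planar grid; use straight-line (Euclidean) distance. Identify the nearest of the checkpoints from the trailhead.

Charlie

Distances from the trailhead ((208.0, -108.5)):
Charlie: 542.4 m
Bravo: 1118.7 m
Echo: 1736.6 m
Foxtrot: 2030.6 m
Alpha: 2086.8 m
Delta: 2617.2 m
The nearest is Charlie at 542.4 m.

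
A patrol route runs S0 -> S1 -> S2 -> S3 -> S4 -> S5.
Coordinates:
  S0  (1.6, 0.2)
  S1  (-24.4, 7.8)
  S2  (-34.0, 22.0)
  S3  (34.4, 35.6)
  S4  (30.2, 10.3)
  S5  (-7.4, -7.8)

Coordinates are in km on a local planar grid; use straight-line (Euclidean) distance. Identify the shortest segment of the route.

S1–S2

Leg distances:
S0→S1: 27.1 km
S1→S2: 17.1 km
S2→S3: 69.7 km
S3→S4: 25.6 km
S4→S5: 41.7 km
The shortest leg is S1–S2 at 17.1 km.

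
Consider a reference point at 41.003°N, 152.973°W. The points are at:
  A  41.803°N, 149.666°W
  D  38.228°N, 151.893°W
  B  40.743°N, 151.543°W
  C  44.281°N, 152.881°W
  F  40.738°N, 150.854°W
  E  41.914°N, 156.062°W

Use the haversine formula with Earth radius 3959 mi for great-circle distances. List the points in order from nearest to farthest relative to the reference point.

Distance from the reference point at 41.003°N, 152.973°W to each:
B 40.743°N, 151.543°W: 76.8 mi
F 40.738°N, 150.854°W: 112.2 mi
E 41.914°N, 156.062°W: 171.9 mi
A 41.803°N, 149.666°W: 180.1 mi
D 38.228°N, 151.893°W: 200.2 mi
C 44.281°N, 152.881°W: 226.6 mi

B, F, E, A, D, C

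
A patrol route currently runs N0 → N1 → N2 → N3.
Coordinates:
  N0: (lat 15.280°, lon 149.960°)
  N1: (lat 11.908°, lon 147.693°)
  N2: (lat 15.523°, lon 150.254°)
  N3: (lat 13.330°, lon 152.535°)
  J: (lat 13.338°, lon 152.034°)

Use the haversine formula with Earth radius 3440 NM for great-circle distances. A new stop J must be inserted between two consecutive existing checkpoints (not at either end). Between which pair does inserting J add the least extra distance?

Added distance for inserting J between each consecutive pair:
N0–N1: 194.4 NM
N1–N2: 172.1 NM
N2–N3: 9.5 NM
Smallest added distance is 9.5 NM, inserting between N2 and N3.

between N2 and N3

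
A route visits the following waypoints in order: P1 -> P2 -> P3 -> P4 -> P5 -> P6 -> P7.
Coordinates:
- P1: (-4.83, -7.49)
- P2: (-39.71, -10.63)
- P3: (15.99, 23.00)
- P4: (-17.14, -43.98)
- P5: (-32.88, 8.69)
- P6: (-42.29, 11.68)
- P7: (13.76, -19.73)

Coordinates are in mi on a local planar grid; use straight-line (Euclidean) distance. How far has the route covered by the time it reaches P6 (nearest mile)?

240 mi

Leg distances:
P1→P2: 35.0 mi  (cumulative 35.0 mi)
P2→P3: 65.1 mi  (cumulative 100.1 mi)
P3→P4: 74.7 mi  (cumulative 174.8 mi)
P4→P5: 55.0 mi  (cumulative 229.8 mi)
P5→P6: 9.9 mi  (cumulative 239.7 mi)
Cumulative distance at P6 ≈ 240 mi.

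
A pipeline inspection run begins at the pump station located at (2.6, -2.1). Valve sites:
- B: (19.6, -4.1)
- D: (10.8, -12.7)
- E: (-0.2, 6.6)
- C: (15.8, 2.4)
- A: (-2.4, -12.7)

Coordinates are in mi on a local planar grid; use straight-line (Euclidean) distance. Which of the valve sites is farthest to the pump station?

Distances from the pump station ((2.6, -2.1)):
B: 17.1 mi
C: 13.9 mi
D: 13.4 mi
A: 11.7 mi
E: 9.1 mi
The farthest is B at 17.1 mi.

B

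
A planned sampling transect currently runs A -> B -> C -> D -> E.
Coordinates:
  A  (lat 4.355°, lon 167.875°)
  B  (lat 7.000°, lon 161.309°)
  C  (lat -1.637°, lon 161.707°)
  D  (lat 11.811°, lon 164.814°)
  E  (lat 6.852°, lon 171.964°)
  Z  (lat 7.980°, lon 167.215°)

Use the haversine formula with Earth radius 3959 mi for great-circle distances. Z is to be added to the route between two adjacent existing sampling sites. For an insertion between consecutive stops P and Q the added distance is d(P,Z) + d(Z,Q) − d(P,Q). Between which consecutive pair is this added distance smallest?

Added distance for inserting Z between each consecutive pair:
A–B: 177.8 mi
B–C: 578.1 mi
C–D: 123.0 mi
D–E: 49.9 mi
Smallest added distance is 49.9 mi, inserting between D and E.

between D and E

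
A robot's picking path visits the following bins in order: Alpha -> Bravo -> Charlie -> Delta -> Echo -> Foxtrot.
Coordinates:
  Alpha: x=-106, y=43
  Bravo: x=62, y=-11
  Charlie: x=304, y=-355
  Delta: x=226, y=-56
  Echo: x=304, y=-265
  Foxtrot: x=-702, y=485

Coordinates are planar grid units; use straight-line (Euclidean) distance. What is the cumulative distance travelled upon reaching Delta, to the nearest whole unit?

Leg distances:
Alpha→Bravo: 176.5  (cumulative 176.5)
Bravo→Charlie: 420.6  (cumulative 597.1)
Charlie→Delta: 309.0  (cumulative 906.1)
Cumulative distance at Delta ≈ 906.

906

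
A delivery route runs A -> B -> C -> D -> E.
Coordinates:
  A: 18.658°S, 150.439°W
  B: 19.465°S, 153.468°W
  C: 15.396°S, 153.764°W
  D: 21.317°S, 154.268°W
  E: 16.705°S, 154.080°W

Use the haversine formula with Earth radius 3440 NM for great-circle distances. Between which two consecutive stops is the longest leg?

C–D

Leg distances:
A→B: 178.6 NM
B→C: 244.9 NM
C→D: 356.6 NM
D→E: 277.1 NM
The longest leg is C–D at 356.6 NM.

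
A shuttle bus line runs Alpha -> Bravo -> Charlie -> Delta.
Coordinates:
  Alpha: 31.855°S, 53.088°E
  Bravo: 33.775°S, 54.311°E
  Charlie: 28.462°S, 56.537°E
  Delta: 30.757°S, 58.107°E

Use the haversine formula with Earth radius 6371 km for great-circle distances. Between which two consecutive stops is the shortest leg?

Leg distances:
Alpha→Bravo: 242.2 km
Bravo→Charlie: 627.6 km
Charlie→Delta: 296.9 km
The shortest leg is Alpha–Bravo at 242.2 km.

Alpha–Bravo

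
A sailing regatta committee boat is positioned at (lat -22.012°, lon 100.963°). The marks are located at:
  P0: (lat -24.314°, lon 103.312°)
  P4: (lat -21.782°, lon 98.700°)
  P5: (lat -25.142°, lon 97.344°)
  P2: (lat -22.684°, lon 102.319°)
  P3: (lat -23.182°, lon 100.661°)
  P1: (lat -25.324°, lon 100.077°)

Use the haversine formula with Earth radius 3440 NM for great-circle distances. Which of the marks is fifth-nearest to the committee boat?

P1

Distances from the committee boat ((lat -22.012°, lon 100.963°)):
P3: 72.2 NM
P2: 85.4 NM
P4: 126.8 NM
P0: 189.5 NM
P1: 204.7 NM
P5: 273.8 NM
The fifth-nearest is P1 at 204.7 NM.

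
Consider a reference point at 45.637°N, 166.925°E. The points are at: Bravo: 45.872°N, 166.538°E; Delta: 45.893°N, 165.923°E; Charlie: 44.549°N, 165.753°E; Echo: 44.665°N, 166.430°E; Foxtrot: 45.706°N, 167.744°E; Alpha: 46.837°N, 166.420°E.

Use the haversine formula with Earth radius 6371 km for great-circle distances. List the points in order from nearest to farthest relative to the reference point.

Distance from the reference point at 45.637°N, 166.925°E to each:
Bravo 45.872°N, 166.538°E: 39.8 km
Foxtrot 45.706°N, 167.744°E: 64.1 km
Delta 45.893°N, 165.923°E: 82.8 km
Echo 44.665°N, 166.430°E: 114.8 km
Alpha 46.837°N, 166.420°E: 139.0 km
Charlie 44.549°N, 165.753°E: 152.0 km

Bravo, Foxtrot, Delta, Echo, Alpha, Charlie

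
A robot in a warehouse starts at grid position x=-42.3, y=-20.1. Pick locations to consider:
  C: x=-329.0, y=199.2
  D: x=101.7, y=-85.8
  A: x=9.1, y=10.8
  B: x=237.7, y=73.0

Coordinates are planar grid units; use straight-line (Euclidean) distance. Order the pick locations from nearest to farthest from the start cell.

A, D, B, C

Computing each straight-line distance from x=-42.3, y=-20.1:
A x=9.1, y=10.8: 60.0
D x=101.7, y=-85.8: 158.3
B x=237.7, y=73.0: 295.1
C x=-329.0, y=199.2: 361.0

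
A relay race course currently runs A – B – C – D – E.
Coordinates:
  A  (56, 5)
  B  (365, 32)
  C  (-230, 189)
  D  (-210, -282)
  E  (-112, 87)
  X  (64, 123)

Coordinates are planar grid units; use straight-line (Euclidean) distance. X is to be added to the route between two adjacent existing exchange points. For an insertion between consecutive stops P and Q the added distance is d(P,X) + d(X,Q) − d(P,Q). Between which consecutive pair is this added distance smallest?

Added distance for inserting X between each consecutive pair:
A–B: 122.5
B–C: 0.4
C–D: 318.9
D–E: 286.8
Smallest added distance is 0.4, inserting between B and C.

between B and C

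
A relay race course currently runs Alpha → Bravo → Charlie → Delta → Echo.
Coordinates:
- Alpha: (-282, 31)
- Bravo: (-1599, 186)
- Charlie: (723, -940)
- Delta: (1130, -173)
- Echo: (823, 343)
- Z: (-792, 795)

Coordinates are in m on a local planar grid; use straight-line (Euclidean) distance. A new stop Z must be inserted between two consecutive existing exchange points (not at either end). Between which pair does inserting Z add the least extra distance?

between Alpha and Bravo

Added distance for inserting Z between each consecutive pair:
Alpha–Bravo: 603.5 m
Bravo–Charlie: 733.7 m
Charlie–Delta: 3587.1 m
Delta–Echo: 3228.6 m
Smallest added distance is 603.5 m, inserting between Alpha and Bravo.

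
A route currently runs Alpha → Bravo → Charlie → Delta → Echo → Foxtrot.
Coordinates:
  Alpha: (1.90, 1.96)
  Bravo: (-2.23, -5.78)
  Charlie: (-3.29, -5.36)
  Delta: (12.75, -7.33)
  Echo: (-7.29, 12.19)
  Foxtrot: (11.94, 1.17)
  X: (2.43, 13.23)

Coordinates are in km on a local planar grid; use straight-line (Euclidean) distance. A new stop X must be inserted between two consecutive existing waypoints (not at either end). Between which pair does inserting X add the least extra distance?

Added distance for inserting X between each consecutive pair:
Alpha–Bravo: 22.1 km
Bravo–Charlie: 37.9 km
Charlie–Delta: 26.3 km
Delta–Echo: 4.8 km
Echo–Foxtrot: 3.0 km
Smallest added distance is 3.0 km, inserting between Echo and Foxtrot.

between Echo and Foxtrot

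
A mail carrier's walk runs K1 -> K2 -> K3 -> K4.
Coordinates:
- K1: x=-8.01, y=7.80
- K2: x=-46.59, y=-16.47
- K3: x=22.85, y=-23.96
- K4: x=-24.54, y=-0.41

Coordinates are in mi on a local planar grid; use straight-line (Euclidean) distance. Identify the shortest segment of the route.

Leg distances:
K1→K2: 45.6 mi
K2→K3: 69.8 mi
K3→K4: 52.9 mi
The shortest leg is K1–K2 at 45.6 mi.

K1–K2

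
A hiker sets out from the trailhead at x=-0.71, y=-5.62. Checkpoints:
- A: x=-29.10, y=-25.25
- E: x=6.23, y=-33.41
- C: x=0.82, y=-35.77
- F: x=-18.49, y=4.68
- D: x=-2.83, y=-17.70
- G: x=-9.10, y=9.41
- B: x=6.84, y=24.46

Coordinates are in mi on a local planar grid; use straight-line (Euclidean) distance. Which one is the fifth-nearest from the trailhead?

C

Distance to each, sorted:
D: 12.3 mi
G: 17.2 mi
F: 20.5 mi
E: 28.6 mi
C: 30.2 mi
B: 31.0 mi
A: 34.5 mi
The fifth-nearest is C at 30.2 mi.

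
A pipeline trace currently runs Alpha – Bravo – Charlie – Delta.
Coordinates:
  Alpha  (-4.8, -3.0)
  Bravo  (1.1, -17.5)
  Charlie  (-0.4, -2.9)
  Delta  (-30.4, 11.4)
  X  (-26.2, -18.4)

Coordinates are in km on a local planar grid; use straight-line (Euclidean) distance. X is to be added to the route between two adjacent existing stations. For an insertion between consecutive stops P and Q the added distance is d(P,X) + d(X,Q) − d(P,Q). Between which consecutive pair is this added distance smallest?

Added distance for inserting X between each consecutive pair:
Alpha–Bravo: 38.0 km
Bravo–Charlie: 42.7 km
Charlie–Delta: 27.0 km
Smallest added distance is 27.0 km, inserting between Charlie and Delta.

between Charlie and Delta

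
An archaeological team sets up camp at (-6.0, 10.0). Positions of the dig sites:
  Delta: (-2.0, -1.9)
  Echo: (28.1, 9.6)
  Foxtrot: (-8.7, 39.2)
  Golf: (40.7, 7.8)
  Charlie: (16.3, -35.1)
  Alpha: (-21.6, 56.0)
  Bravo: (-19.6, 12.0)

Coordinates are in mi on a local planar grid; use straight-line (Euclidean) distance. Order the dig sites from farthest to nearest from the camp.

Charlie, Alpha, Golf, Echo, Foxtrot, Bravo, Delta

Distances from the camp:
Charlie (16.3, -35.1): 50.3 mi
Alpha (-21.6, 56.0): 48.6 mi
Golf (40.7, 7.8): 46.8 mi
Echo (28.1, 9.6): 34.1 mi
Foxtrot (-8.7, 39.2): 29.3 mi
Bravo (-19.6, 12.0): 13.7 mi
Delta (-2.0, -1.9): 12.6 mi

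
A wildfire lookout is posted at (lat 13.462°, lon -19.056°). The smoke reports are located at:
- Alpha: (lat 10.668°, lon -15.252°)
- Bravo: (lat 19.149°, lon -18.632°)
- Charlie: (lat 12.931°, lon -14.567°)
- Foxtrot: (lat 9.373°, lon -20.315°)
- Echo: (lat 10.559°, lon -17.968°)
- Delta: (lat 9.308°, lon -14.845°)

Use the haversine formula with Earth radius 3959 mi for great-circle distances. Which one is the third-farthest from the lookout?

Alpha

Distances from the lookout ((lat 13.462°, lon -19.056°)):
Delta: 404.6 mi
Bravo: 394.0 mi
Alpha: 321.4 mi
Charlie: 304.2 mi
Foxtrot: 295.1 mi
Echo: 213.6 mi
The third-farthest is Alpha at 321.4 mi.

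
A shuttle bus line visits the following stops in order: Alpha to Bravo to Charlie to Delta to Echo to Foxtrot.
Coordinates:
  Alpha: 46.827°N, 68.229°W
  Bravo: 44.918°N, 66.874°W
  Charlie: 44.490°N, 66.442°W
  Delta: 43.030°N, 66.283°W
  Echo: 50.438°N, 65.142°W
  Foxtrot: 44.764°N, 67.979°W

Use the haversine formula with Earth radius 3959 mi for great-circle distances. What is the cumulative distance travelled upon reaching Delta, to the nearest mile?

Leg distances:
Alpha→Bravo: 147.1 mi  (cumulative 147.1 mi)
Bravo→Charlie: 36.4 mi  (cumulative 183.5 mi)
Charlie→Delta: 101.2 mi  (cumulative 284.7 mi)
Cumulative distance at Delta ≈ 285 mi.

285 mi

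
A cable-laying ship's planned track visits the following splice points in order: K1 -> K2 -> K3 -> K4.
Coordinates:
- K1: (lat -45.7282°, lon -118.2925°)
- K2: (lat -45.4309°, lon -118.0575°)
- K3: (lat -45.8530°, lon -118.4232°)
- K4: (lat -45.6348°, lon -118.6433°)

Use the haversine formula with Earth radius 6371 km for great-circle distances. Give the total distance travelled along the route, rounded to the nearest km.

Leg distances:
K1→K2: 37.8 km  (cumulative 37.8 km)
K2→K3: 54.9 km  (cumulative 92.7 km)
K3→K4: 29.7 km  (cumulative 122.3 km)
Total route length ≈ 122 km.

122 km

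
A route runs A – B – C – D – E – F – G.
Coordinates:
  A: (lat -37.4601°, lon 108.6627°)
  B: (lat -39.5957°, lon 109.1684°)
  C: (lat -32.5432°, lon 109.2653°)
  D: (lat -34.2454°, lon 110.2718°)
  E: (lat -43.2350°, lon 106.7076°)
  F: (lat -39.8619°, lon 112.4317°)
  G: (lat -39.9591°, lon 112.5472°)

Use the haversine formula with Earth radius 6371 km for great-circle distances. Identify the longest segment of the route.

Leg distances:
A→B: 241.5 km
B→C: 784.3 km
C→D: 211.1 km
D→E: 1046.0 km
E→F: 606.0 km
F→G: 14.6 km
The longest leg is D–E at 1046.0 km.

D–E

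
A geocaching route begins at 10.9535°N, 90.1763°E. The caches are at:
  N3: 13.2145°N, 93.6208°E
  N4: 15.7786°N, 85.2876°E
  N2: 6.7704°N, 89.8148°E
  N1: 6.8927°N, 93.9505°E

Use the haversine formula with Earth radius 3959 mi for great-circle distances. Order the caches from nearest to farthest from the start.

N3, N2, N1, N4

Distance from the start at 10.9535°N, 90.1763°E to each:
N3 13.2145°N, 93.6208°E: 280.3 mi
N2 6.7704°N, 89.8148°E: 290.1 mi
N1 6.8927°N, 93.9505°E: 380.9 mi
N4 15.7786°N, 85.2876°E: 468.1 mi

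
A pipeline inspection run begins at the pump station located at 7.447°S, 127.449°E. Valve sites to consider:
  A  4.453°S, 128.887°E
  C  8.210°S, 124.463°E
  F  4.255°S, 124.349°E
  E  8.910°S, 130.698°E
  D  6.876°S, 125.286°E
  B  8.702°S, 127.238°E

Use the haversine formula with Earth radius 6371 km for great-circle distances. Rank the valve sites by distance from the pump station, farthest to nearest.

Distance from the pump station at 7.447°S, 127.449°E to each:
F 4.255°S, 124.349°E: 493.5 km
E 8.910°S, 130.698°E: 392.9 km
A 4.453°S, 128.887°E: 368.9 km
C 8.210°S, 124.463°E: 339.7 km
D 6.876°S, 125.286°E: 246.9 km
B 8.702°S, 127.238°E: 141.5 km

F, E, A, C, D, B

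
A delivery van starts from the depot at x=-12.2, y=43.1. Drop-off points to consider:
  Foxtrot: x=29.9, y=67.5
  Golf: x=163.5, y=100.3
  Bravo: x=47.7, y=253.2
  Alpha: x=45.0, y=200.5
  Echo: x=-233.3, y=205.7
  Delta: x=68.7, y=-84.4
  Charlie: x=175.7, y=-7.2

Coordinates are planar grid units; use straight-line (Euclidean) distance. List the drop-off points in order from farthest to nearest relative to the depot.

Echo, Bravo, Charlie, Golf, Alpha, Delta, Foxtrot

Distance from the depot at x=-12.2, y=43.1 to each:
Echo x=-233.3, y=205.7: 274.5
Bravo x=47.7, y=253.2: 218.5
Charlie x=175.7, y=-7.2: 194.5
Golf x=163.5, y=100.3: 184.8
Alpha x=45.0, y=200.5: 167.5
Delta x=68.7, y=-84.4: 151.0
Foxtrot x=29.9, y=67.5: 48.7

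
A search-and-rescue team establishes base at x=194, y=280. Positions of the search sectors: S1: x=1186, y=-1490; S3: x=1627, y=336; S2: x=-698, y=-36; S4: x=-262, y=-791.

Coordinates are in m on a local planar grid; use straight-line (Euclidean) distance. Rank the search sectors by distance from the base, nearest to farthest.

S2, S4, S3, S1

Distance from the base at x=194, y=280 to each:
S2 x=-698, y=-36: 946.3 m
S4 x=-262, y=-791: 1164.0 m
S3 x=1627, y=336: 1434.1 m
S1 x=1186, y=-1490: 2029.0 m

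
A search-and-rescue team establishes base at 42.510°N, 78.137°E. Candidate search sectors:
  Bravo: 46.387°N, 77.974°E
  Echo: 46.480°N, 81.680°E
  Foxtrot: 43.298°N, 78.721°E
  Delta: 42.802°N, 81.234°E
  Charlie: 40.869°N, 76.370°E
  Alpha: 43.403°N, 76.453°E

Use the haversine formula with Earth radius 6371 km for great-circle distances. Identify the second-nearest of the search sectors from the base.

Alpha

Distances from the base (42.510°N, 78.137°E):
Foxtrot: 99.7 km
Alpha: 169.2 km
Charlie: 234.1 km
Delta: 255.3 km
Bravo: 431.3 km
Echo: 523.2 km
The second-nearest is Alpha at 169.2 km.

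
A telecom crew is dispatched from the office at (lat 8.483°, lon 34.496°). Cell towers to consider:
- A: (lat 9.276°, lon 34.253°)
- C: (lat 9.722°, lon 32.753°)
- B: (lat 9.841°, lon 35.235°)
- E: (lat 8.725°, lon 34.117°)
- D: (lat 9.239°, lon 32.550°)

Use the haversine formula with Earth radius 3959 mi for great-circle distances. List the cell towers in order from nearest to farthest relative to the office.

E, A, B, D, C

Distance from the office at (lat 8.483°, lon 34.496°) to each:
E (lat 8.725°, lon 34.117°): 30.8 mi
A (lat 9.276°, lon 34.253°): 57.3 mi
B (lat 9.841°, lon 35.235°): 106.5 mi
D (lat 9.239°, lon 32.550°): 142.8 mi
C (lat 9.722°, lon 32.753°): 146.5 mi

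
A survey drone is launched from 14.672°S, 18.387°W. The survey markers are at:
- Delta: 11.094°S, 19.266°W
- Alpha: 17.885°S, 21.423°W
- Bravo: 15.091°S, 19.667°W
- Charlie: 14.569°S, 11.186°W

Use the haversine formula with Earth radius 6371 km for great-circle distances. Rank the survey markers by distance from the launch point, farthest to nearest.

Charlie, Alpha, Delta, Bravo

Computing each great-circle distance from 14.672°S, 18.387°W:
Charlie 14.569°S, 11.186°W: 774.8 km
Alpha 17.885°S, 21.423°W: 482.3 km
Delta 11.094°S, 19.266°W: 409.1 km
Bravo 15.091°S, 19.667°W: 145.2 km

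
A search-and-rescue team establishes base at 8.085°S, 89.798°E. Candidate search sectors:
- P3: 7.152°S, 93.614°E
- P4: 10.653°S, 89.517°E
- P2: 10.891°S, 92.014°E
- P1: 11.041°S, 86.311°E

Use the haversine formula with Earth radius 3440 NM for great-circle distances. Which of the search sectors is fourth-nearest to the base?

P1

Distance to each, sorted:
P4: 155.1 NM
P2: 213.5 NM
P3: 233.9 NM
P1: 272.2 NM
The fourth-nearest is P1 at 272.2 NM.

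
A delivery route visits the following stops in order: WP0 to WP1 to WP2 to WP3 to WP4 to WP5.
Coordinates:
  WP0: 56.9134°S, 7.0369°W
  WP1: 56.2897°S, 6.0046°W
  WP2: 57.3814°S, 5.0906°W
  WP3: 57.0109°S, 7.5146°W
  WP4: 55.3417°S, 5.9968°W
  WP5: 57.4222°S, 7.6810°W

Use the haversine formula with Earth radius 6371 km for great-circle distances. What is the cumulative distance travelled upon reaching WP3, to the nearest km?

379 km

Leg distances:
WP0→WP1: 93.8 km  (cumulative 93.8 km)
WP1→WP2: 133.5 km  (cumulative 227.3 km)
WP2→WP3: 151.7 km  (cumulative 379.0 km)
Cumulative distance at WP3 ≈ 379 km.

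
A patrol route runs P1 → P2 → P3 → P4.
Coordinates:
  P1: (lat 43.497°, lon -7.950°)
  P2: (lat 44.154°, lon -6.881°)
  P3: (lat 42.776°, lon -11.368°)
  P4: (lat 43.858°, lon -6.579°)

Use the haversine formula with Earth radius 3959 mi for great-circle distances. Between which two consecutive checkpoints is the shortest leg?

P1–P2

Leg distances:
P1→P2: 70.0 mi
P2→P3: 244.3 mi
P3→P4: 252.1 mi
The shortest leg is P1–P2 at 70.0 mi.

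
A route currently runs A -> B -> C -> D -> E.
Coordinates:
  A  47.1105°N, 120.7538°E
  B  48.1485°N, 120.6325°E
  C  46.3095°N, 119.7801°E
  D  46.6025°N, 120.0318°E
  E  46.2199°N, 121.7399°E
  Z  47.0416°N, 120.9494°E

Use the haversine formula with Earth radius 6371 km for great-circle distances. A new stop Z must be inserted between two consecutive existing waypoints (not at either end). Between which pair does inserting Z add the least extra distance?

between A and B

Added distance for inserting Z between each consecutive pair:
A–B: 26.3 km
B–C: 31.7 km
C–D: 168.1 km
D–E: 57.0 km
Smallest added distance is 26.3 km, inserting between A and B.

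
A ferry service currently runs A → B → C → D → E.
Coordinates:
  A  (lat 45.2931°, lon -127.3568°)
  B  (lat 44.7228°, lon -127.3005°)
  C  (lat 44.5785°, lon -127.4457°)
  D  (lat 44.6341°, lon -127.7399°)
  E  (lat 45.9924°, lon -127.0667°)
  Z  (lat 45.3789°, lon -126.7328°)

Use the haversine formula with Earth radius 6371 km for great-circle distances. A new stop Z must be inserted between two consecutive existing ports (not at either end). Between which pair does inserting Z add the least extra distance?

between D and E

Added distance for inserting Z between each consecutive pair:
A–B: 71.6 km
B–C: 171.0 km
C–D: 195.7 km
D–E: 27.6 km
Smallest added distance is 27.6 km, inserting between D and E.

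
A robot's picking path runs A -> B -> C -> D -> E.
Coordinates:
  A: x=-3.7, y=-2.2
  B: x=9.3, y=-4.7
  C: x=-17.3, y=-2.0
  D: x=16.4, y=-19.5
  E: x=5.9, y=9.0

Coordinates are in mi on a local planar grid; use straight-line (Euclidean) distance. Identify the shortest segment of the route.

Leg distances:
A→B: 13.2 mi
B→C: 26.7 mi
C→D: 38.0 mi
D→E: 30.4 mi
The shortest leg is A–B at 13.2 mi.

A–B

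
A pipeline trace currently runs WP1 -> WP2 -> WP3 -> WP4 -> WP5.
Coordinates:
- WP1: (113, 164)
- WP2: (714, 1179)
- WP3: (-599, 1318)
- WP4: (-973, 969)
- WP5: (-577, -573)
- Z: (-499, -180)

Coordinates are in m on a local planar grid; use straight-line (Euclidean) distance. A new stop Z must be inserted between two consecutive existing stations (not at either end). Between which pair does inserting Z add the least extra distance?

between WP4 and WP5

Added distance for inserting Z between each consecutive pair:
WP1–WP2: 1344.1 m
WP2–WP3: 2002.6 m
WP3–WP4: 2232.7 m
WP4–WP5: 51.6 m
Smallest added distance is 51.6 m, inserting between WP4 and WP5.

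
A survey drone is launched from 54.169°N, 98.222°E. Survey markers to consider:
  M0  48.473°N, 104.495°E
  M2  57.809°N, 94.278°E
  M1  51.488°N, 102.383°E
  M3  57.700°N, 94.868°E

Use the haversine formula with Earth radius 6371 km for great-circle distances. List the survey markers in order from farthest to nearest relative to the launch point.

Distances from the launch point:
M0 48.473°N, 104.495°E: 768.2 km
M2 57.809°N, 94.278°E: 473.1 km
M3 57.700°N, 94.868°E: 444.6 km
M1 51.488°N, 102.383°E: 408.5 km

M0, M2, M3, M1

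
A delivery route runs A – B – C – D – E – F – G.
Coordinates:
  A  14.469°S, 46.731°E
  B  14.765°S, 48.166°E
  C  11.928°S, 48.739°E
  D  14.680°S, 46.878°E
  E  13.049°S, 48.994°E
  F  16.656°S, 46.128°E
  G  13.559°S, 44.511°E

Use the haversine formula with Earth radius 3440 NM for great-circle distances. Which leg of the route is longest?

E–F

Leg distances:
A→B: 85.2 NM
B→C: 173.6 NM
C→D: 197.8 NM
D→E: 157.5 NM
E→F: 273.0 NM
F→G: 208.2 NM
The longest leg is E–F at 273.0 NM.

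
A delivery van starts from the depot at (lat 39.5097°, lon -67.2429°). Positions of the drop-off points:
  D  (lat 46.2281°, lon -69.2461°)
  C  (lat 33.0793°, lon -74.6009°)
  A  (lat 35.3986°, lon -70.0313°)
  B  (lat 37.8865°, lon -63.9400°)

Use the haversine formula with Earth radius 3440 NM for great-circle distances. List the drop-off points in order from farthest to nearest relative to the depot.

Distances from the depot:
C (lat 33.0793°, lon -74.6009°): 524.8 NM
D (lat 46.2281°, lon -69.2461°): 412.8 NM
A (lat 35.3986°, lon -70.0313°): 280.3 NM
B (lat 37.8865°, lon -63.9400°): 182.9 NM

C, D, A, B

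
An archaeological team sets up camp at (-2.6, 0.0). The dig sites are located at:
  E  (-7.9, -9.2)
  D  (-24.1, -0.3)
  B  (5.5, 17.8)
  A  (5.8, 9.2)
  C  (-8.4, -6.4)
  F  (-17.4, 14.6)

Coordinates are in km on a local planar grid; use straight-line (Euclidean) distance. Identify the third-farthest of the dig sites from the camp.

B

Distances from the camp ((-2.6, 0.0)):
D: 21.5 km
F: 20.8 km
B: 19.6 km
A: 12.5 km
E: 10.6 km
C: 8.6 km
The third-farthest is B at 19.6 km.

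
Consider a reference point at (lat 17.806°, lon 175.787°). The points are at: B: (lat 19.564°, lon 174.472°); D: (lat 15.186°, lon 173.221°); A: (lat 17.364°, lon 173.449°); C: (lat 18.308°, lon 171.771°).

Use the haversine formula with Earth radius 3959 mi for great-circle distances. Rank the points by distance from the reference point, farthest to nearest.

C, D, A, B

Distance from the reference point at (lat 17.806°, lon 175.787°) to each:
C (lat 18.308°, lon 171.771°): 266.1 mi
D (lat 15.186°, lon 173.221°): 248.3 mi
A (lat 17.364°, lon 173.449°): 157.0 mi
B (lat 19.564°, lon 174.472°): 148.9 mi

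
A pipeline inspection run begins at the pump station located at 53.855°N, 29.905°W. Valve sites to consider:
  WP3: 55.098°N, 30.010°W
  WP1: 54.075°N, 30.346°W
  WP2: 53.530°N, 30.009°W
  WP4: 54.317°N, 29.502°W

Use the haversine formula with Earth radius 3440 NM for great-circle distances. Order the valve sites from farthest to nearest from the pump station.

WP3, WP4, WP1, WP2

Distance from the pump station at 53.855°N, 29.905°W to each:
WP3 55.098°N, 30.010°W: 74.7 NM
WP4 54.317°N, 29.502°W: 31.2 NM
WP1 54.075°N, 30.346°W: 20.4 NM
WP2 53.530°N, 30.009°W: 19.9 NM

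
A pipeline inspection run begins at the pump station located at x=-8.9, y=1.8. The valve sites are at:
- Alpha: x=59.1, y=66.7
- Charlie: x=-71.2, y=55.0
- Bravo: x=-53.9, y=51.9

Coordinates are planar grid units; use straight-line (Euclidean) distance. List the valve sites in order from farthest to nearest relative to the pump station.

Distances from the pump station:
Alpha x=59.1, y=66.7: 94.0
Charlie x=-71.2, y=55.0: 81.9
Bravo x=-53.9, y=51.9: 67.3

Alpha, Charlie, Bravo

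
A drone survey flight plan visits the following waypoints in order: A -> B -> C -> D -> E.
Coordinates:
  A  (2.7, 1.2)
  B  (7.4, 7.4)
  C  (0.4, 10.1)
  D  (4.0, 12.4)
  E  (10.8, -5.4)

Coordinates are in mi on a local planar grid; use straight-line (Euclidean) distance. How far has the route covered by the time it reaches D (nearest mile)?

20 mi

Leg distances:
A→B: 7.8 mi  (cumulative 7.8 mi)
B→C: 7.5 mi  (cumulative 15.3 mi)
C→D: 4.3 mi  (cumulative 19.6 mi)
Cumulative distance at D ≈ 20 mi.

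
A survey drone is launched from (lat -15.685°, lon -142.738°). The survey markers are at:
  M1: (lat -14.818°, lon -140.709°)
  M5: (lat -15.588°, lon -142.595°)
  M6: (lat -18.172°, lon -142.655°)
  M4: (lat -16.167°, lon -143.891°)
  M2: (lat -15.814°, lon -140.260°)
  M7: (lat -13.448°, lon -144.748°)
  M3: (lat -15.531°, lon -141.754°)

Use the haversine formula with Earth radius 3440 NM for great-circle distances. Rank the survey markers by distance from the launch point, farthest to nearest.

Computing each great-circle distance from (lat -15.685°, lon -142.738°):
M7 (lat -13.448°, lon -144.748°): 178.0 NM
M6 (lat -18.172°, lon -142.655°): 149.4 NM
M2 (lat -15.814°, lon -140.260°): 143.4 NM
M1 (lat -14.818°, lon -140.709°): 128.5 NM
M4 (lat -16.167°, lon -143.891°): 72.6 NM
M3 (lat -15.531°, lon -141.754°): 57.6 NM
M5 (lat -15.588°, lon -142.595°): 10.1 NM

M7, M6, M2, M1, M4, M3, M5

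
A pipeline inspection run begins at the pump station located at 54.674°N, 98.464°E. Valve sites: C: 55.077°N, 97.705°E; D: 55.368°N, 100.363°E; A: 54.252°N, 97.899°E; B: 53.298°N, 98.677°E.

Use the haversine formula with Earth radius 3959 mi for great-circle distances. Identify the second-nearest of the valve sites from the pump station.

C

Distances from the pump station (54.674°N, 98.464°E):
A: 36.9 mi
C: 41.1 mi
D: 89.2 mi
B: 95.5 mi
The second-nearest is C at 41.1 mi.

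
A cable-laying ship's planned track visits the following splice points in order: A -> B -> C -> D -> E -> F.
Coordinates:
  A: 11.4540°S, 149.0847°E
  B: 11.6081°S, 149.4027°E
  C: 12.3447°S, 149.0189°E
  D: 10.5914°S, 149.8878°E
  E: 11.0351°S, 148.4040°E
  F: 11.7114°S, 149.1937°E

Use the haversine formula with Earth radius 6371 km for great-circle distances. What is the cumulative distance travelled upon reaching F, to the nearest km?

631 km

Leg distances:
A→B: 38.7 km  (cumulative 38.7 km)
B→C: 91.9 km  (cumulative 130.6 km)
C→D: 216.7 km  (cumulative 347.3 km)
D→E: 169.4 km  (cumulative 516.7 km)
E→F: 114.3 km  (cumulative 631.0 km)
Cumulative distance at F ≈ 631 km.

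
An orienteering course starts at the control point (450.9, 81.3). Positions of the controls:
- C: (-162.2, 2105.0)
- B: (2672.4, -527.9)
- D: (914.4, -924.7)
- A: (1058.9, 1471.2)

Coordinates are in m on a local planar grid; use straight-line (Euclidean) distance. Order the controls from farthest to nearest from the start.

B, C, A, D

Computing each straight-line distance from (450.9, 81.3):
B (2672.4, -527.9): 2303.5 m
C (-162.2, 2105.0): 2114.5 m
A (1058.9, 1471.2): 1517.1 m
D (914.4, -924.7): 1107.6 m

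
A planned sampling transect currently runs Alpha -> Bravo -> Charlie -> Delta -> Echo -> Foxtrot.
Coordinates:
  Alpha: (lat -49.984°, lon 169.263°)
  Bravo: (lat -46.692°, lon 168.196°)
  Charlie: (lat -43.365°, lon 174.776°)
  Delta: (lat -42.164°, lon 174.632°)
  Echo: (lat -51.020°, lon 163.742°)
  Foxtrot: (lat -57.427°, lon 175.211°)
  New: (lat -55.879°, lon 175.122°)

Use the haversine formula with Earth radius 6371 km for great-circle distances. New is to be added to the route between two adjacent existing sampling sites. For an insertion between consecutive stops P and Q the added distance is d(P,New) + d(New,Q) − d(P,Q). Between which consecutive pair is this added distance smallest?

between Echo and Foxtrot

Added distance for inserting New between each consecutive pair:
Alpha–Bravo: 1517.2 km
Bravo–Charlie: 1884.3 km
Charlie–Delta: 2783.1 km
Delta–Echo: 1164.4 km
Echo–Foxtrot: 68.9 km
Smallest added distance is 68.9 km, inserting between Echo and Foxtrot.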